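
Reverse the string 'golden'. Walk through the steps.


Reverse 'golden' character by character: 'nedlog'.

nedlog


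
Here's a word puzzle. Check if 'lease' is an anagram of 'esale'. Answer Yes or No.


Sorted letters of 'lease': 'aeels'
Sorted letters of 'esale': 'aeels'
They match.

Yes


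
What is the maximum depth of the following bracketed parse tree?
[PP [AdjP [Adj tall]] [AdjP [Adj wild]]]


Count bracket nesting levels:
'[' at pos 0: depth = 1
'[' at pos 4: depth = 2
'[' at pos 10: depth = 3
'[' at pos 22: depth = 2
'[' at pos 28: depth = 3
Maximum depth reached: 3

3


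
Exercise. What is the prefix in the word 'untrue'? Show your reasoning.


The word 'untrue' = 'un' (prefix) + 'true' (root). The prefix is 'un'.

un


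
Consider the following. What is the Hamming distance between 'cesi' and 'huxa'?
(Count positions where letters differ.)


Alignment:
Position 1: 'c' vs 'h' = DIFFER
Position 2: 'e' vs 'u' = DIFFER
Position 3: 's' vs 'x' = DIFFER
Position 4: 'i' vs 'a' = DIFFER
Total differences: 4

4


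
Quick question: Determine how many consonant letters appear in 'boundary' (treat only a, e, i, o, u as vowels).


Consonants in 'boundary': b, n, d, r, y = 5 consonants.

5


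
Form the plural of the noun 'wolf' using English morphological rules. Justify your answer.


Apply rule: Change -f to -ves. 'wolf' becomes 'wolves'.

wolves


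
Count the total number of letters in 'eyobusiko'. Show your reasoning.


Spell out 'eyobusiko' and number each letter: e(1), y(2), o(3), b(4), u(5), s(6), i(7), k(8), o(9). Total: 9 letters.

9


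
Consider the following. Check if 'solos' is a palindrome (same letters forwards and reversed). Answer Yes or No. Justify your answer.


Forward: 'solos'
Reversed: 'solos'
They are identical.

Yes


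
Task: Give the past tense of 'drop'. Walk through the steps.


Apply rule: Double final consonant and add -ed. 'drop' becomes 'dropped'.

dropped


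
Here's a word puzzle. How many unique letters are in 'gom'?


Unique letters in 'gom': {g, m, o} = 3 distinct letters.

3


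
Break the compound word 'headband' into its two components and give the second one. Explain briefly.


Split 'headband' into 'head' + 'band'. The second part is 'band'.

band


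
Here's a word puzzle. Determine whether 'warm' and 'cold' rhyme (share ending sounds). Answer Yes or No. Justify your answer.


Rime (stressed vowel + following sounds) of 'warm': -arm = /ɔːrm/
Rime of 'cold': -old = /oʊld/
/ɔːrm/ and /oʊld/ are different ending sounds, so the words do not rhyme.

No


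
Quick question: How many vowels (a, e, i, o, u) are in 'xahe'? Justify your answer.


Vowels in 'xahe': a, e = 2 vowels.

2


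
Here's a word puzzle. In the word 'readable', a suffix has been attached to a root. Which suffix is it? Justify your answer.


The word 'readable' = 'read' (root) + '-able' (suffix). The suffix is '-able'.

able


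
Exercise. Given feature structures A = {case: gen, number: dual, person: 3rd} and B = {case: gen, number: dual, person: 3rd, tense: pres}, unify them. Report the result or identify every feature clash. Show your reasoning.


Compare features:
case: A=gen vs B=gen -> unified: gen
number: A=dual vs B=dual -> unified: dual
person: A=3rd vs B=3rd -> unified: 3rd
tense: A=_ vs B=pres -> unified: pres
No clashes found.

Unified: {case: gen, number: dual, person: 3rd, tense: pres}


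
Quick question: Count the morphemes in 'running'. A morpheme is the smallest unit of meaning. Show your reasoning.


Decomposition: run (root) + -ing (suffix) = 2 morpheme(s)

2 morphemes


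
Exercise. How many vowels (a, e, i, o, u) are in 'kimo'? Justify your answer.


Vowels in 'kimo': i, o = 2 vowels.

2


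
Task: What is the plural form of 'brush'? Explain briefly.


Apply rule: Add -es (sibilant/fricative ending). 'brush' becomes 'brushes'.

brushes


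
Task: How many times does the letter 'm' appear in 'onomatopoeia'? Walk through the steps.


Letter 'm' in 'onomatopoeia': found at position(s) 4 = 1 occurrence(s).

1


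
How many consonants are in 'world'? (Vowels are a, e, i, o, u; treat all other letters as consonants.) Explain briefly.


Consonants in 'world': w, r, l, d = 4 consonants.

4


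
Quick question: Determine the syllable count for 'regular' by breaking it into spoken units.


Break 'regular' into syllables: reg-u-lar -> reg | u | lar = 3 syllables

3 syllables


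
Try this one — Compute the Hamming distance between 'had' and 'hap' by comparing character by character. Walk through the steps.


Alignment:
Position 1: 'h' vs 'h' = match
Position 2: 'a' vs 'a' = match
Position 3: 'd' vs 'p' = DIFFER
Total differences: 1

1


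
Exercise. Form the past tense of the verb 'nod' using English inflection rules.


Apply rule: Double final consonant and add -ed. 'nod' becomes 'nodded'.

nodded


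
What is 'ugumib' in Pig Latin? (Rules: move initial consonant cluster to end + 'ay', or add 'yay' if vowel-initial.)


'ugumib' starts with a vowel, so add 'yay': 'ugumibyay'.

ugumibyay


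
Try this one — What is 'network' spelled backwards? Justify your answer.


Reverse 'network' character by character: 'krowten'.

krowten


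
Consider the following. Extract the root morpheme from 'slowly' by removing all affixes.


Remove suffix '-ly' from 'slowly' to get root 'slow'.

slow


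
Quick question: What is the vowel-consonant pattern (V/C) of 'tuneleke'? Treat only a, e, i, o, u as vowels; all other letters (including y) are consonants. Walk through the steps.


Letter mapping: t = C, u = V, n = C, e = V, l = C, e = V, k = C, e = V.

CVCVCVCV


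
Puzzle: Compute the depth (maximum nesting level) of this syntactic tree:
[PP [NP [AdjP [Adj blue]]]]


Count bracket nesting levels:
'[' at pos 0: depth = 1
'[' at pos 4: depth = 2
'[' at pos 8: depth = 3
'[' at pos 14: depth = 4
Maximum depth reached: 4

4


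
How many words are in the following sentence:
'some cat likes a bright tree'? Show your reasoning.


Split into words: some | cat | likes | a | bright | tree = 6 words.

6


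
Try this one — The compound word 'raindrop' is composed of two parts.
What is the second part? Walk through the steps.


Split 'raindrop' into 'rain' + 'drop'. The second part is 'drop'.

drop


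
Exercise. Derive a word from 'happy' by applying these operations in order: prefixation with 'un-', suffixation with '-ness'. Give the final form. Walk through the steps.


Step 1: Add prefix 'un-' to 'happy' = 'unhappy'
Step 2: Add suffix '-ness' to 'unhappy' = 'unhappiness'

unhappiness


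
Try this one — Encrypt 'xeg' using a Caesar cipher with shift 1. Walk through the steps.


Shift each letter by 1: x -> y, e -> f, g -> h. Result: 'yfh'.

yfh


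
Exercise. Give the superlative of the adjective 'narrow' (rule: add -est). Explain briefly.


Apply superlative formation (add -est): 'narrow' -> 'narrowest'.

narrowest


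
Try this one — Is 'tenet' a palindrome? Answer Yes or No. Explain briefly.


Forward: 'tenet'
Reversed: 'tenet'
They are identical.

Yes


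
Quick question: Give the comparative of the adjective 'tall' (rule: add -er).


Apply comparative formation (add -er): 'tall' -> 'taller'.

taller


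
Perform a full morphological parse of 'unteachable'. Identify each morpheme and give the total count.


Step 1: Identify prefix: 'un' (meaning: not/reverse)
Step 2: Identify root: 'teach'
Step 3: Identify suffix(es): 'able'
Decomposition: un- (prefix: not/reverse) + teach (root) + -able (suffix: capable of)
Total morphemes: 3

3 morphemes (un- (prefix: not/reverse) + teach (root) + -able (suffix: capable of))


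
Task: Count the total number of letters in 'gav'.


Spell out 'gav' and number each letter: g(1), a(2), v(3). Total: 3 letters.

3


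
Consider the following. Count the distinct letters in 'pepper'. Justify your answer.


Unique letters in 'pepper': {e, p, r} = 3 distinct letters.

3


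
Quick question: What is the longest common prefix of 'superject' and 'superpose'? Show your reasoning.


Compare from the start: 5 characters match: 'super'. Mismatch at position 6: 'j' vs 'p'.

super


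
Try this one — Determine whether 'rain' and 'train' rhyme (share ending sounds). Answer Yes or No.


Rime (stressed vowel + following sounds) of 'rain': -ain = /eɪn/
Rime of 'train': -ain = /eɪn/
/eɪn/ and /eɪn/ are the same ending sound, so the words rhyme.

Yes


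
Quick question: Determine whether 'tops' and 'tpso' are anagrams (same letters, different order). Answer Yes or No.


Sorted letters of 'tops': 'opst'
Sorted letters of 'tpso': 'opst'
They match.

Yes


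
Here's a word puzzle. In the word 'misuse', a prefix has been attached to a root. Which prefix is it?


The word 'misuse' = 'mis' (prefix) + 'use' (root). The prefix is 'mis'.

mis


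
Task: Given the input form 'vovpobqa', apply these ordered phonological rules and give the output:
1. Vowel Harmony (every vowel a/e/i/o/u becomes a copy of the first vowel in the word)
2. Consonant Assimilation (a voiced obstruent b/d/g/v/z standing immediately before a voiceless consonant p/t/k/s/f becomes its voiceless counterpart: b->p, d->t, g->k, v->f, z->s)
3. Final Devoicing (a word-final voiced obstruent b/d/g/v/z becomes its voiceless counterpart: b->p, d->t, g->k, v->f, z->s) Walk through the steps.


Starting form: 'vovpobqa'
Rule 1: Vowel Harmony: all vowels become 'o' (matching first vowel). 'vovpobqa' -> 'vovpobqo'
Rule 2: Consonant Assimilation: voiced obstruent before voiceless consonant becomes voiceless ('vp' -> 'fp'). 'vovpobqo' -> 'vofpobqo'
Rule 3: Final Devoicing: the word ends in the vowel 'o', not a consonant. No change.
Final form: 'vofpobqo'

vofpobqo


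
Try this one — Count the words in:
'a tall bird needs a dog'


Split into words: a | tall | bird | needs | a | dog = 6 words.

6


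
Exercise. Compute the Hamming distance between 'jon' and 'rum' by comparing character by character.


Alignment:
Position 1: 'j' vs 'r' = DIFFER
Position 2: 'o' vs 'u' = DIFFER
Position 3: 'n' vs 'm' = DIFFER
Total differences: 3

3


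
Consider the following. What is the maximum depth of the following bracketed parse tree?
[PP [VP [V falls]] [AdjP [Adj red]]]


Count bracket nesting levels:
'[' at pos 0: depth = 1
'[' at pos 4: depth = 2
'[' at pos 8: depth = 3
'[' at pos 19: depth = 2
'[' at pos 25: depth = 3
Maximum depth reached: 3

3


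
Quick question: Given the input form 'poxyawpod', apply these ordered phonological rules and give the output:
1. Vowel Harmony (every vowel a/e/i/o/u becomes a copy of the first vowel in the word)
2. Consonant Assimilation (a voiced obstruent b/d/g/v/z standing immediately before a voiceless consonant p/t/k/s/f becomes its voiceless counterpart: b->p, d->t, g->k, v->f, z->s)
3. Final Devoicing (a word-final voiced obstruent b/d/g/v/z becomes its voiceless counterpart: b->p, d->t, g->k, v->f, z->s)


Starting form: 'poxyawpod'
Rule 1: Vowel Harmony: all vowels become 'o' (matching first vowel). 'poxyawpod' -> 'poxyowpod'
Rule 2: Consonant Assimilation: no voiced obstruent (b/d/g/v/z) stands immediately before a voiceless consonant (p/t/k/s/f). No change.
Rule 3: Final Devoicing: word-final voiced obstruent 'd' becomes voiceless 't'. 'poxyowpod' -> 'poxyowpot'
Final form: 'poxyowpot'

poxyowpot


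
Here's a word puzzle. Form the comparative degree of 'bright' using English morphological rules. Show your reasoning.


Apply comparative formation (add -er): 'bright' -> 'brighter'.

brighter


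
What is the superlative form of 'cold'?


Apply superlative formation (add -est): 'cold' -> 'coldest'.

coldest


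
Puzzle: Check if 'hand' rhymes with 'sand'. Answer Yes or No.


Rime (stressed vowel + following sounds) of 'hand': -and = /ænd/
Rime of 'sand': -and = /ænd/
/ænd/ and /ænd/ are the same ending sound, so the words rhyme.

Yes


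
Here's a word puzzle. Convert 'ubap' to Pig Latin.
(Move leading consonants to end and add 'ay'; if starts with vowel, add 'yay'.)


'ubap' starts with a vowel, so add 'yay': 'ubapyay'.

ubapyay


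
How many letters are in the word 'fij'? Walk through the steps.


Spell out 'fij' and number each letter: f(1), i(2), j(3). Total: 3 letters.

3


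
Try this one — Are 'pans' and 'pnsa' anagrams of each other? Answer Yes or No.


Sorted letters of 'pans': 'anps'
Sorted letters of 'pnsa': 'anps'
They match.

Yes


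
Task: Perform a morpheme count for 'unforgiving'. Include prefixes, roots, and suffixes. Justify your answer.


Decomposition: un- (prefix) + forgive (root) + -ing (suffix) = 3 morpheme(s)

3 morphemes


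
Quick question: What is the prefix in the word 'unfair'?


The word 'unfair' = 'un' (prefix) + 'fair' (root). The prefix is 'un'.

un


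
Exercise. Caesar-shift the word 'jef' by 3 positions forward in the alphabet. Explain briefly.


Shift each letter by 3: j -> m, e -> h, f -> i. Result: 'mhi'.

mhi


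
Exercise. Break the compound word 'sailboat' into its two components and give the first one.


Split 'sailboat' into 'sail' + 'boat'. The first part is 'sail'.

sail


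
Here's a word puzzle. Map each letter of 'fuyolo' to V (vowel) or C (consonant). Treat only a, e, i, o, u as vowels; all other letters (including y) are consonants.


Letter mapping: f = C, u = V, y = C, o = V, l = C, o = V.

CVCVCV


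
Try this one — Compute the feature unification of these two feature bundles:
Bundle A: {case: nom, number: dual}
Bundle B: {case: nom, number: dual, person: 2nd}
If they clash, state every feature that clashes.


Compare features:
case: A=nom vs B=nom -> unified: nom
number: A=dual vs B=dual -> unified: dual
person: A=_ vs B=2nd -> unified: 2nd
No clashes found.

Unified: {case: nom, number: dual, person: 2nd}


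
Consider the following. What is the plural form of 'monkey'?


Apply rule: Add -s. 'monkey' becomes 'monkeys'.

monkeys


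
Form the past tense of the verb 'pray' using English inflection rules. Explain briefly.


Apply rule: Add -ed. 'pray' becomes 'prayed'.

prayed


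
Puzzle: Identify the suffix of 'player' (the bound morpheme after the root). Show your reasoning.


The word 'player' = 'play' (root) + '-er' (suffix). The suffix is '-er'.

er


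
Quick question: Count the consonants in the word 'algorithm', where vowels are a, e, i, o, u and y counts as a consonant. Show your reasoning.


Consonants in 'algorithm': l, g, r, t, h, m = 6 consonants.

6


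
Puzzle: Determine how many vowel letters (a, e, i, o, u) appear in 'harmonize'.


Vowels in 'harmonize': a, o, i, e = 4 vowels.

4


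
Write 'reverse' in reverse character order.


Reverse 'reverse' character by character: 'esrever'.

esrever


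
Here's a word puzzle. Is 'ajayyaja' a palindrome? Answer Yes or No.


Forward: 'ajayyaja'
Reversed: 'ajayyaja'
They are identical.

Yes


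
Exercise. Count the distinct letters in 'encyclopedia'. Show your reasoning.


Unique letters in 'encyclopedia': {a, c, d, e, i, l, n, o, p, y} = 10 distinct letters.

10


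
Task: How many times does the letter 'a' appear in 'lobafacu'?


Letter 'a' in 'lobafacu': found at position(s) 4, 6 = 2 occurrence(s).

2


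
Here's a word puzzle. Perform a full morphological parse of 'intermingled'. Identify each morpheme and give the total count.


Step 1: Identify prefix: 'inter' (meaning: between)
Step 2: Identify root: 'mingle'
Step 3: Identify suffix(es): 'ed'
Decomposition: inter- (prefix: between) + mingle (root) + -ed (suffix: past)
Total morphemes: 3

3 morphemes (inter- (prefix: between) + mingle (root) + -ed (suffix: past))


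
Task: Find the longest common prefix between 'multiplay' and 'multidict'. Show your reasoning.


Compare from the start: 5 characters match: 'multi'. Mismatch at position 6: 'p' vs 'd'.

multi


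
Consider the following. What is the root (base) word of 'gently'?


Remove suffix '-ly' from 'gently' to get root 'gentle'.

gentle


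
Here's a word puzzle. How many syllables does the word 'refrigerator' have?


Break 'refrigerator' into syllables: re-frig-er-a-tor -> re | frig | er | a | tor = 5 syllables

5 syllables


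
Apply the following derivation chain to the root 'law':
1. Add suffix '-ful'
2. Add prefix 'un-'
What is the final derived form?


Step 1: Add suffix '-ful' to 'law' = 'lawful'
Step 2: Add prefix 'un-' to 'lawful' = 'unlawful'

unlawful


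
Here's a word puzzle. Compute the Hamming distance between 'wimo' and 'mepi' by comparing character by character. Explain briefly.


Alignment:
Position 1: 'w' vs 'm' = DIFFER
Position 2: 'i' vs 'e' = DIFFER
Position 3: 'm' vs 'p' = DIFFER
Position 4: 'o' vs 'i' = DIFFER
Total differences: 4

4


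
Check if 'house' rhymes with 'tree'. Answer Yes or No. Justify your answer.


Rime (stressed vowel + following sounds) of 'house': -ouse = /aʊs/
Rime of 'tree': -ee = /iː/
/aʊs/ and /iː/ are different ending sounds, so the words do not rhyme.

No


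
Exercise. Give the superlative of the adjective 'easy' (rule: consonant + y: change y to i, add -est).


Apply superlative formation (consonant + y: change y to i, add -est): 'easy' -> 'easiest'.

easiest


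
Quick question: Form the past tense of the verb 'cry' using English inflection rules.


Apply rule: Change -y to -ied. 'cry' becomes 'cried'.

cried


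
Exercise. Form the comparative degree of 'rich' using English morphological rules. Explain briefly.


Apply comparative formation (add -er): 'rich' -> 'richer'.

richer


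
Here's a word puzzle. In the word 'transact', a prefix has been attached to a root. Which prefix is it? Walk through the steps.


The word 'transact' = 'trans' (prefix) + 'act' (root). The prefix is 'trans'.

trans


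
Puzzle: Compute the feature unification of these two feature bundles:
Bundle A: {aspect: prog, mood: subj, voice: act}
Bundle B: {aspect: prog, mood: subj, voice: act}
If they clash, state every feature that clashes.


Compare features:
aspect: A=prog vs B=prog -> unified: prog
mood: A=subj vs B=subj -> unified: subj
voice: A=act vs B=act -> unified: act
No clashes found.

Unified: {aspect: prog, mood: subj, voice: act}


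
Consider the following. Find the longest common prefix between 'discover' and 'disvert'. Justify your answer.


Compare from the start: 3 characters match: 'dis'. Mismatch at position 4: 'c' vs 'v'.

dis


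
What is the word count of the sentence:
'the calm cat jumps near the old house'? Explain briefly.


Split into words: the | calm | cat | jumps | near | the | old | house = 8 words.

8


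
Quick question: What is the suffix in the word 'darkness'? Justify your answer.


The word 'darkness' = 'dark' (root) + '-ness' (suffix). The suffix is '-ness'.

ness


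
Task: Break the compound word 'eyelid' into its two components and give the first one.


Split 'eyelid' into 'eye' + 'lid'. The first part is 'eye'.

eye


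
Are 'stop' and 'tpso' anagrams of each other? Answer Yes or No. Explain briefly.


Sorted letters of 'stop': 'opst'
Sorted letters of 'tpso': 'opst'
They match.

Yes


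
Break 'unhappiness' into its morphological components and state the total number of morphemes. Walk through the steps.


Step 1: Identify prefix: 'un' (meaning: not/reverse)
Step 2: Identify root: 'happy'
Step 3: Identify suffix(es): 'ness'
Decomposition: un- (prefix: not/reverse) + happy (root) + -ness (suffix: state of)
Total morphemes: 3

3 morphemes (un- (prefix: not/reverse) + happy (root) + -ness (suffix: state of))


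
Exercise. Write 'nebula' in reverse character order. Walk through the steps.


Reverse 'nebula' character by character: 'aluben'.

aluben


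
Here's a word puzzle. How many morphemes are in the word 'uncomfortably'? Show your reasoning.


Decomposition: un- (prefix) + comfort (root) + -able (suffix) + -ly (suffix) = 4 morpheme(s)

4 morphemes


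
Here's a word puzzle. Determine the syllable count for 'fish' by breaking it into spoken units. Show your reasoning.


Break 'fish' into syllables: fish -> fish = 1 syllable

1 syllable


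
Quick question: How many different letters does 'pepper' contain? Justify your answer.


Unique letters in 'pepper': {e, p, r} = 3 distinct letters.

3


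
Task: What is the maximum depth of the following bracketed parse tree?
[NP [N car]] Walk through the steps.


Count bracket nesting levels:
'[' at pos 0: depth = 1
'[' at pos 4: depth = 2
Maximum depth reached: 2

2


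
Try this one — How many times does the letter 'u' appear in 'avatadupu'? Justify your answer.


Letter 'u' in 'avatadupu': found at position(s) 7, 9 = 2 occurrence(s).

2


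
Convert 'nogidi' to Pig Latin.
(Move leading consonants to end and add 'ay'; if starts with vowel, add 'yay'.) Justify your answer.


'nogidi': move consonant cluster 'n' to end and add 'ay': 'ogidinay'.

ogidinay


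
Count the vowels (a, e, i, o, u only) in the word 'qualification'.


Vowels in 'qualification': u, a, i, i, a, i, o = 7 vowels.

7


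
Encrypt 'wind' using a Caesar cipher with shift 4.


Shift each letter by 4: w -> a, i -> m, n -> r, d -> h. Result: 'amrh'.

amrh


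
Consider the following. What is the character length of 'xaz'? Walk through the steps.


Spell out 'xaz' and number each letter: x(1), a(2), z(3). Total: 3 letters.

3


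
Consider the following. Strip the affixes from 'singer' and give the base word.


Remove suffix '-er' from 'singer' to get root 'sing'.

sing


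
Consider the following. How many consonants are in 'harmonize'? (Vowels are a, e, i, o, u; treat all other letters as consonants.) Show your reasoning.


Consonants in 'harmonize': h, r, m, n, z = 5 consonants.

5


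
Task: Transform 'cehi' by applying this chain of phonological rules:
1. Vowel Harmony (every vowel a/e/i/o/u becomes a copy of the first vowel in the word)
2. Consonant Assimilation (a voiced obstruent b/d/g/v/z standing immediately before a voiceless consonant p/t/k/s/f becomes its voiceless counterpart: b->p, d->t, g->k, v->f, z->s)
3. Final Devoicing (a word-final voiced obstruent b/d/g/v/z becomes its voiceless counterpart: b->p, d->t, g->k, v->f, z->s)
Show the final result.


Starting form: 'cehi'
Rule 1: Vowel Harmony: all vowels become 'e' (matching first vowel). 'cehi' -> 'cehe'
Rule 2: Consonant Assimilation: no voiced obstruent (b/d/g/v/z) stands immediately before a voiceless consonant (p/t/k/s/f). No change.
Rule 3: Final Devoicing: the word ends in the vowel 'e', not a consonant. No change.
Final form: 'cehe'

cehe


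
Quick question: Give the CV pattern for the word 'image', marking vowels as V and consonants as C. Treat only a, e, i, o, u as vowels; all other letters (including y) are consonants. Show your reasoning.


Letter mapping: i = V, m = C, a = V, g = C, e = V.

VCVCV


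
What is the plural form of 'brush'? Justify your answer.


Apply rule: Add -es (sibilant/fricative ending). 'brush' becomes 'brushes'.

brushes


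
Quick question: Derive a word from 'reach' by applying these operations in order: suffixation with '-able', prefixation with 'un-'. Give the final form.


Step 1: Add suffix '-able' to 'reach' = 'reachable'
Step 2: Add prefix 'un-' to 'reachable' = 'unreachable'

unreachable


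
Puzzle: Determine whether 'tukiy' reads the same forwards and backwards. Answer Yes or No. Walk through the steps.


Forward: 'tukiy'
Reversed: 'yikut'
They differ.

No


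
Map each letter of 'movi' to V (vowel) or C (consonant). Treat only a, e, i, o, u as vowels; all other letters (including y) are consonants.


Letter mapping: m = C, o = V, v = C, i = V.

CVCV


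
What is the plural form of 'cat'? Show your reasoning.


Apply rule: Add -s. 'cat' becomes 'cats'.

cats


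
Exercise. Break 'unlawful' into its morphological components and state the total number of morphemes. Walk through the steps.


Step 1: Identify prefix: 'un' (meaning: not/reverse)
Step 2: Identify root: 'law'
Step 3: Identify suffix(es): 'ful'
Decomposition: un- (prefix: not/reverse) + law (root) + -ful (suffix: full of)
Total morphemes: 3

3 morphemes (un- (prefix: not/reverse) + law (root) + -ful (suffix: full of))


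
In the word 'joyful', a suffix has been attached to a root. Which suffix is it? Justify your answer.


The word 'joyful' = 'joy' (root) + '-ful' (suffix). The suffix is '-ful'.

ful


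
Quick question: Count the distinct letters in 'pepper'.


Unique letters in 'pepper': {e, p, r} = 3 distinct letters.

3


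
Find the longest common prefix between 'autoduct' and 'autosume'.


Compare from the start: 4 characters match: 'auto'. Mismatch at position 5: 'd' vs 's'.

auto


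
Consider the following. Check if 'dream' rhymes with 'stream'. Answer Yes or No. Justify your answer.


Rime (stressed vowel + following sounds) of 'dream': -eam = /iːm/
Rime of 'stream': -eam = /iːm/
/iːm/ and /iːm/ are the same ending sound, so the words rhyme.

Yes


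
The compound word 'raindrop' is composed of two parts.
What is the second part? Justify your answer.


Split 'raindrop' into 'rain' + 'drop'. The second part is 'drop'.

drop


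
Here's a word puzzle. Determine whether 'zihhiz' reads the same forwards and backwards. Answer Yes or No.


Forward: 'zihhiz'
Reversed: 'zihhiz'
They are identical.

Yes


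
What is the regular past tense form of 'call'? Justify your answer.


Apply rule: Add -ed. 'call' becomes 'called'.

called


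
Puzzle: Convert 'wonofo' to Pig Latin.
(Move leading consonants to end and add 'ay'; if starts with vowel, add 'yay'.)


'wonofo': move consonant cluster 'w' to end and add 'ay': 'onofoway'.

onofoway


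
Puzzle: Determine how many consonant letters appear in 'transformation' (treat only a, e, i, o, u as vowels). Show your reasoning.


Consonants in 'transformation': t, r, n, s, f, r, m, t, n = 9 consonants.

9


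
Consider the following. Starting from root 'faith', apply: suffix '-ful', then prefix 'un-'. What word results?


Step 1: Add suffix '-ful' to 'faith' = 'faithful'
Step 2: Add prefix 'un-' to 'faithful' = 'unfaithful'

unfaithful


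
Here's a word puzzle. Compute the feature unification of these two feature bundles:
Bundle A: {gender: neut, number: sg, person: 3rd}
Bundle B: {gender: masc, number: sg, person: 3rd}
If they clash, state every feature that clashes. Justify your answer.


Compare features:
gender: A=neut vs B=masc -> CLASH
number: A=sg vs B=sg -> unified: sg
person: A=3rd vs B=3rd -> unified: 3rd
Clash detected on feature 'gender' (neut vs masc); unification fails.

CLASH on 'gender' (neut vs masc)


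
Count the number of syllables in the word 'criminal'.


Break 'criminal' into syllables: crim-i-nal -> crim | i | nal = 3 syllables

3 syllables


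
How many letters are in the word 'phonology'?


Spell out 'phonology' and number each letter: p(1), h(2), o(3), n(4), o(5), l(6), o(7), g(8), y(9). Total: 9 letters.

9


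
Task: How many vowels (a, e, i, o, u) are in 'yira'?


Vowels in 'yira': i, a = 2 vowels.

2


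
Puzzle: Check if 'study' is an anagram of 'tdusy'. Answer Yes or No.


Sorted letters of 'study': 'dstuy'
Sorted letters of 'tdusy': 'dstuy'
They match.

Yes


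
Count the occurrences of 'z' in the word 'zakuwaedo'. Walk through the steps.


Letter 'z' in 'zakuwaedo': found at position(s) 1 = 1 occurrence(s).

1


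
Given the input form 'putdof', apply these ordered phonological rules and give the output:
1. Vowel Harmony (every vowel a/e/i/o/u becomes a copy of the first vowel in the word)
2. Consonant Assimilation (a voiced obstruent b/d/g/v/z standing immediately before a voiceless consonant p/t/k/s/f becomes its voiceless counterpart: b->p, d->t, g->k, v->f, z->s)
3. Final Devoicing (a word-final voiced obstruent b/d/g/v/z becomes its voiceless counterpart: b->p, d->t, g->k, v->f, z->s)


Starting form: 'putdof'
Rule 1: Vowel Harmony: all vowels become 'u' (matching first vowel). 'putdof' -> 'putduf'
Rule 2: Consonant Assimilation: no voiced obstruent (b/d/g/v/z) stands immediately before a voiceless consonant (p/t/k/s/f). No change.
Rule 3: Final Devoicing: final consonant 'f' is not one of the voiced obstruents b/d/g/v/z. No change.
Final form: 'putduf'

putduf


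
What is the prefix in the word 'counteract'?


The word 'counteract' = 'counter' (prefix) + 'act' (root). The prefix is 'counter'.

counter


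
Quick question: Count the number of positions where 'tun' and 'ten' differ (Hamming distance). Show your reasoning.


Alignment:
Position 1: 't' vs 't' = match
Position 2: 'u' vs 'e' = DIFFER
Position 3: 'n' vs 'n' = match
Total differences: 1

1


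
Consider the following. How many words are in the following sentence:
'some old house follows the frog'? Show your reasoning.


Split into words: some | old | house | follows | the | frog = 6 words.

6


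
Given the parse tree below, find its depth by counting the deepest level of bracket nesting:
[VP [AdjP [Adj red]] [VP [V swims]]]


Count bracket nesting levels:
'[' at pos 0: depth = 1
'[' at pos 4: depth = 2
'[' at pos 10: depth = 3
'[' at pos 21: depth = 2
'[' at pos 25: depth = 3
Maximum depth reached: 3

3


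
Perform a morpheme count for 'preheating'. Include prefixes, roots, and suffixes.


Decomposition: pre- (prefix) + heat (root) + -ing (suffix) = 3 morpheme(s)

3 morphemes


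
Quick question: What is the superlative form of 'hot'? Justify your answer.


Apply superlative formation (double final consonant, add -est): 'hot' -> 'hottest'.

hottest


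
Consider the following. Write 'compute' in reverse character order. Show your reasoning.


Reverse 'compute' character by character: 'etupmoc'.

etupmoc


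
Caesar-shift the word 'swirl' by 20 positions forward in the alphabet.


Shift each letter by 20: s -> m, w -> q, i -> c, r -> l, l -> f. Result: 'mqclf'.

mqclf


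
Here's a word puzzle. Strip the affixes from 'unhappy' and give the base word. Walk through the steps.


Remove prefix 'un' from 'unhappy' to get root 'happy'.

happy


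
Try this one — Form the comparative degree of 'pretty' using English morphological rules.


Apply comparative formation (consonant + y: change y to i, add -er): 'pretty' -> 'prettier'.

prettier


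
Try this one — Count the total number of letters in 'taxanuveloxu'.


Spell out 'taxanuveloxu' and number each letter: t(1), a(2), x(3), a(4), n(5), u(6), v(7), e(8), l(9), o(10), x(11), u(12). Total: 12 letters.

12


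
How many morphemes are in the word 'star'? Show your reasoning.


Decomposition: star (free morpheme) = 1 morpheme(s)

1 morphemes


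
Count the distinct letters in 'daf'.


Unique letters in 'daf': {a, d, f} = 3 distinct letters.

3


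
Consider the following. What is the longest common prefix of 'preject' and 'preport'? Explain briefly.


Compare from the start: 3 characters match: 'pre'. Mismatch at position 4: 'j' vs 'p'.

pre


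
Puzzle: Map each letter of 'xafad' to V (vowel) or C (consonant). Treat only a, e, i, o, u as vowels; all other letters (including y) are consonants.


Letter mapping: x = C, a = V, f = C, a = V, d = C.

CVCVC


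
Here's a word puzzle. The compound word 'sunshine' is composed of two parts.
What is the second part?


Split 'sunshine' into 'sun' + 'shine'. The second part is 'shine'.

shine


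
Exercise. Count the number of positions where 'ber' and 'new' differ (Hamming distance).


Alignment:
Position 1: 'b' vs 'n' = DIFFER
Position 2: 'e' vs 'e' = match
Position 3: 'r' vs 'w' = DIFFER
Total differences: 2

2


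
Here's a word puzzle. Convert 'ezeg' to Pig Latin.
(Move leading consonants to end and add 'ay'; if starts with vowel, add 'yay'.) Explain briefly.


'ezeg' starts with a vowel, so add 'yay': 'ezegyay'.

ezegyay


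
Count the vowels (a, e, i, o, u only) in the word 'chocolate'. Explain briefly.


Vowels in 'chocolate': o, o, a, e = 4 vowels.

4


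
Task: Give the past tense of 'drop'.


Apply rule: Double final consonant and add -ed. 'drop' becomes 'dropped'.

dropped


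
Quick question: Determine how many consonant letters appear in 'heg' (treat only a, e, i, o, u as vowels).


Consonants in 'heg': h, g = 2 consonants.

2


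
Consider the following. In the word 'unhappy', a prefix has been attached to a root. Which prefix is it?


The word 'unhappy' = 'un' (prefix) + 'happy' (root). The prefix is 'un'.

un


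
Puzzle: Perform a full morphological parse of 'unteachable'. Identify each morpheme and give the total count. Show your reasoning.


Step 1: Identify prefix: 'un' (meaning: not/reverse)
Step 2: Identify root: 'teach'
Step 3: Identify suffix(es): 'able'
Decomposition: un- (prefix: not/reverse) + teach (root) + -able (suffix: capable of)
Total morphemes: 3

3 morphemes (un- (prefix: not/reverse) + teach (root) + -able (suffix: capable of))


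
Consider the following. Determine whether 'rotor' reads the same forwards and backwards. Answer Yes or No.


Forward: 'rotor'
Reversed: 'rotor'
They are identical.

Yes


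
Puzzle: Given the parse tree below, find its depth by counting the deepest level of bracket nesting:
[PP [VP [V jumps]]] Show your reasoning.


Count bracket nesting levels:
'[' at pos 0: depth = 1
'[' at pos 4: depth = 2
'[' at pos 8: depth = 3
Maximum depth reached: 3

3


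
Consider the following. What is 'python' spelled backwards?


Reverse 'python' character by character: 'nohtyp'.

nohtyp


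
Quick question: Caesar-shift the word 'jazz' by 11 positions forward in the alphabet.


Shift each letter by 11: j -> u, a -> l, z -> k, z -> k. Result: 'ulkk'.

ulkk


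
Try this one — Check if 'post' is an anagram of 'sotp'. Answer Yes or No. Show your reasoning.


Sorted letters of 'post': 'opst'
Sorted letters of 'sotp': 'opst'
They match.

Yes


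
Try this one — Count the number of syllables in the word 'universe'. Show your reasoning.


Break 'universe' into syllables: u-ni-verse -> u | ni | verse = 3 syllables

3 syllables


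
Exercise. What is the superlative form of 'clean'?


Apply superlative formation (add -est): 'clean' -> 'cleanest'.

cleanest


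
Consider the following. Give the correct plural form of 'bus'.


Apply rule: Add -es (sibilant/fricative ending). 'bus' becomes 'buses'.

buses


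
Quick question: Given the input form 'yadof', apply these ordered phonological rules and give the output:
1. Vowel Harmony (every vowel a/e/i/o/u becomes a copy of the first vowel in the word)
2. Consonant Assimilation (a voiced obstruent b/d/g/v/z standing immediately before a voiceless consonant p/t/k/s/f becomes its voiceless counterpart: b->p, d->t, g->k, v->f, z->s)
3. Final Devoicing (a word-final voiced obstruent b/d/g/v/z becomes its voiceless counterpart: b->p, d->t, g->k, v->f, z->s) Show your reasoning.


Starting form: 'yadof'
Rule 1: Vowel Harmony: all vowels become 'a' (matching first vowel). 'yadof' -> 'yadaf'
Rule 2: Consonant Assimilation: no voiced obstruent (b/d/g/v/z) stands immediately before a voiceless consonant (p/t/k/s/f). No change.
Rule 3: Final Devoicing: final consonant 'f' is not one of the voiced obstruents b/d/g/v/z. No change.
Final form: 'yadaf'

yadaf


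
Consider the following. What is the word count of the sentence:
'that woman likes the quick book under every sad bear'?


Split into words: that | woman | likes | the | quick | book | under | every | sad | bear = 10 words.

10


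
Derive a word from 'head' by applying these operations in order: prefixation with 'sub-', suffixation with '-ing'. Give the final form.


Step 1: Add prefix 'sub-' to 'head' = 'subhead'
Step 2: Add suffix '-ing' to 'subhead' = 'subheading'

subheading


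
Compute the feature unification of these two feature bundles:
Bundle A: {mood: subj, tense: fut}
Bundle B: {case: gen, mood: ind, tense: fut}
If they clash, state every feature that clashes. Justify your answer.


Compare features:
case: A=_ vs B=gen -> unified: gen
mood: A=subj vs B=ind -> CLASH
tense: A=fut vs B=fut -> unified: fut
Clash detected on feature 'mood' (subj vs ind); unification fails.

CLASH on 'mood' (subj vs ind)


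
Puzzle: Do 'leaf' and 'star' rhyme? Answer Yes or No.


Rime (stressed vowel + following sounds) of 'leaf': -eaf = /iːf/
Rime of 'star': -ar = /ɑːr/
/iːf/ and /ɑːr/ are different ending sounds, so the words do not rhyme.

No


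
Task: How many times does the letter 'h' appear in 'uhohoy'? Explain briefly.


Letter 'h' in 'uhohoy': found at position(s) 2, 4 = 2 occurrence(s).

2


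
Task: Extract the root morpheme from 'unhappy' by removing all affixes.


Remove prefix 'un' from 'unhappy' to get root 'happy'.

happy


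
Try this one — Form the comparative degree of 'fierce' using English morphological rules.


Apply comparative formation (ends in e: add -r): 'fierce' -> 'fiercer'.

fiercer


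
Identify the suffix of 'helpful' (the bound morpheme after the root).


The word 'helpful' = 'help' (root) + '-ful' (suffix). The suffix is '-ful'.

ful


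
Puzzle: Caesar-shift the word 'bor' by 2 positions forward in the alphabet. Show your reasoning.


Shift each letter by 2: b -> d, o -> q, r -> t. Result: 'dqt'.

dqt


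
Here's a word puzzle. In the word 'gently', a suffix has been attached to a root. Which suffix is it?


The word 'gently' = 'gentle' (root) + '-ly' (suffix). The suffix is '-ly'.

ly


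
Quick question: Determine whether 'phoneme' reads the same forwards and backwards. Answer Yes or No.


Forward: 'phoneme'
Reversed: 'emenohp'
They differ.

No


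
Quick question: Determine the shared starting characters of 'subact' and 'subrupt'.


Compare from the start: 3 characters match: 'sub'. Mismatch at position 4: 'a' vs 'r'.

sub


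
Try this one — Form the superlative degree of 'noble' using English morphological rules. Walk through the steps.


Apply superlative formation (ends in e: add -st): 'noble' -> 'noblest'.

noblest


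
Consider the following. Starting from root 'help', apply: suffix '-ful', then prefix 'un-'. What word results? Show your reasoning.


Step 1: Add suffix '-ful' to 'help' = 'helpful'
Step 2: Add prefix 'un-' to 'helpful' = 'unhelpful'

unhelpful


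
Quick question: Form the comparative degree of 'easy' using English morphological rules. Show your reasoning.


Apply comparative formation (consonant + y: change y to i, add -er): 'easy' -> 'easier'.

easier


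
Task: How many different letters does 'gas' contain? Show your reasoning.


Unique letters in 'gas': {a, g, s} = 3 distinct letters.

3


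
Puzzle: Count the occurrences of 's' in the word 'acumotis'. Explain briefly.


Letter 's' in 'acumotis': found at position(s) 8 = 1 occurrence(s).

1


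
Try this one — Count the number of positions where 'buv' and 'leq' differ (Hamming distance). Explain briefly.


Alignment:
Position 1: 'b' vs 'l' = DIFFER
Position 2: 'u' vs 'e' = DIFFER
Position 3: 'v' vs 'q' = DIFFER
Total differences: 3

3


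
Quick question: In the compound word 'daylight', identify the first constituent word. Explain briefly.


Split 'daylight' into 'day' + 'light'. The first part is 'day'.

day


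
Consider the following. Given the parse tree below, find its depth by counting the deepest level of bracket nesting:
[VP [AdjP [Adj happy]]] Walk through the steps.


Count bracket nesting levels:
'[' at pos 0: depth = 1
'[' at pos 4: depth = 2
'[' at pos 10: depth = 3
Maximum depth reached: 3

3
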